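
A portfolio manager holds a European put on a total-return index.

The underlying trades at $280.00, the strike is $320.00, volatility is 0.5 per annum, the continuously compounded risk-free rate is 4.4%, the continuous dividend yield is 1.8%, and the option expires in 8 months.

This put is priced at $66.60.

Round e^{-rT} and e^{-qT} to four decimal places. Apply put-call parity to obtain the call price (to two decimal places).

$32.52

e^(−qT) = e^(−0.018·0.6667) = 0.9881;  e^(−rT) = e^(−0.044·0.6667) = 0.9711
Put-call parity: C − P = S·e^(−qT) − K·e^(−rT) = 280·0.9881 − 320·0.9711 = 276.6680 − 310.7520 = -34.0840
C = P + (C − P) = 66.60 + (-34.0840) = 32.5160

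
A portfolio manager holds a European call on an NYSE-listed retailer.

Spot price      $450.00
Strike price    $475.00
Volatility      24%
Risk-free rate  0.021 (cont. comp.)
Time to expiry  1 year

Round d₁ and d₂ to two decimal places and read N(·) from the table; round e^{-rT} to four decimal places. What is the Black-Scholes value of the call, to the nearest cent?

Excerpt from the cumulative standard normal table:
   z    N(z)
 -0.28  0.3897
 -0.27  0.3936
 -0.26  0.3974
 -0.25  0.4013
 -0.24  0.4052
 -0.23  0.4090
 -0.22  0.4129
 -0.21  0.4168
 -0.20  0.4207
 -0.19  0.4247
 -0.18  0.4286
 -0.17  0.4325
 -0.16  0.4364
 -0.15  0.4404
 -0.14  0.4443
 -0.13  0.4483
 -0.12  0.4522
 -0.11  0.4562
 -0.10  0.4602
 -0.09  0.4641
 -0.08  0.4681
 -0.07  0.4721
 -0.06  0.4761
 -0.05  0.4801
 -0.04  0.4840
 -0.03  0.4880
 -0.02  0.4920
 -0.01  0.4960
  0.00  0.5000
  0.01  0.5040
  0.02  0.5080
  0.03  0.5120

$36.56

σ√T = 0.24·√1 = 0.2400
d₁ = [ln(450/475) + (0.021 + 0.24²/2)·1] / 0.2400 = [-0.0541 + 0.0498] / 0.2400 = -0.0178 ⇒ -0.02
d₂ = d₁ − σ√T = -0.0178 − 0.2400 = -0.2578 ⇒ -0.26
exp(−rT) = exp(−0.021·1) = 0.9792
N(d₁) = N(-0.02) = 0.4920;  N(d₂) = N(-0.26) = 0.3974
C = 450·0.4920 − 475·0.9792·0.3974 = 221.4000 − 184.8387 = 36.5613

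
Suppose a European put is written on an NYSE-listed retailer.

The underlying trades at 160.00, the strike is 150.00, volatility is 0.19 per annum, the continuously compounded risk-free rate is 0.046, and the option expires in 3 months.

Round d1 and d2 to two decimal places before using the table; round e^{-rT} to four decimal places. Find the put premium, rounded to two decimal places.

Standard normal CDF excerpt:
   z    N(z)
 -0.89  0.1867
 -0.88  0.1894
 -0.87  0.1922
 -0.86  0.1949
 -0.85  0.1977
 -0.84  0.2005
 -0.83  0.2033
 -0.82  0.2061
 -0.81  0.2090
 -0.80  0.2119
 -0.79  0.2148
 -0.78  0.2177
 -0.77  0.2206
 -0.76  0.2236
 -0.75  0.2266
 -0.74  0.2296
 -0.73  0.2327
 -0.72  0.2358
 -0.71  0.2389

1.97

σ√T = 0.19 × 0.5000 = 0.0950
d₁ = [ln(160/150) + (0.046 + ½·0.19²)·0.25] / (σ√T) = (0.0645 + 0.0160) / 0.0950 = 0.8479 which rounds to 0.85
d₂ = 0.8479 − 0.0950 = 0.7529 which rounds to 0.75
exp(−rT) = exp(−0.046·0.25) = 0.9886
N(−d₂) = N(-0.75) = 0.2266;  N(−d₁) = N(-0.85) = 0.1977
P = 150·0.9886·0.2266 − 160·0.1977 = 33.6025 − 31.6320 = 1.9705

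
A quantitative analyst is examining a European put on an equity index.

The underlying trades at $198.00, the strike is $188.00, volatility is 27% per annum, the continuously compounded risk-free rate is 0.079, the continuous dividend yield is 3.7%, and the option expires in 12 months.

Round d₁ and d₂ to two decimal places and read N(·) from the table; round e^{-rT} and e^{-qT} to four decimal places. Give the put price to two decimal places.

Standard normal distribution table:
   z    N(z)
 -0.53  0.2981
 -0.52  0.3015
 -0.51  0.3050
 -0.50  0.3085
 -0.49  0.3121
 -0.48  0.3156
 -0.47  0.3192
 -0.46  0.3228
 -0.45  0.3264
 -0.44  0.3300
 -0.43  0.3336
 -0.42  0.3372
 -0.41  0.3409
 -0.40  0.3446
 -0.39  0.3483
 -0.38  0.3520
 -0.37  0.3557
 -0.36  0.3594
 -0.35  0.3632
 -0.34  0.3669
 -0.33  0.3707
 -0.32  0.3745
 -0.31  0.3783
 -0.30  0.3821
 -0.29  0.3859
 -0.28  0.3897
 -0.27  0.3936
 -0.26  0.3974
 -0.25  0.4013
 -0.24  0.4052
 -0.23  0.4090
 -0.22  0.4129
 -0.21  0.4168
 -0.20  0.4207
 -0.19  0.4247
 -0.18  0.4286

σ√T = 0.27 × 1.0000 = 0.2700
d₁ = [ln(198/188) + (0.079 − 0.037 + 0.27²/2)·1] / 0.2700 = [0.0518 + 0.0785] / 0.2700 = 0.4825 ⇒ 0.48
d₂ = d₁ − σ√T = 0.4825 − 0.2700 = 0.2125 ⇒ 0.21
exp(−qT) = exp(−0.037·1) = 0.9637;  exp(−rT) = exp(−0.079·1) = 0.9240
N(−d₂) = N(-0.21) = 0.4168;  N(−d₁) = N(-0.48) = 0.3156
P = 188·0.9240·0.4168 − 198·0.9637·0.3156 = 72.4032 − 60.2205 = 12.1827

$12.18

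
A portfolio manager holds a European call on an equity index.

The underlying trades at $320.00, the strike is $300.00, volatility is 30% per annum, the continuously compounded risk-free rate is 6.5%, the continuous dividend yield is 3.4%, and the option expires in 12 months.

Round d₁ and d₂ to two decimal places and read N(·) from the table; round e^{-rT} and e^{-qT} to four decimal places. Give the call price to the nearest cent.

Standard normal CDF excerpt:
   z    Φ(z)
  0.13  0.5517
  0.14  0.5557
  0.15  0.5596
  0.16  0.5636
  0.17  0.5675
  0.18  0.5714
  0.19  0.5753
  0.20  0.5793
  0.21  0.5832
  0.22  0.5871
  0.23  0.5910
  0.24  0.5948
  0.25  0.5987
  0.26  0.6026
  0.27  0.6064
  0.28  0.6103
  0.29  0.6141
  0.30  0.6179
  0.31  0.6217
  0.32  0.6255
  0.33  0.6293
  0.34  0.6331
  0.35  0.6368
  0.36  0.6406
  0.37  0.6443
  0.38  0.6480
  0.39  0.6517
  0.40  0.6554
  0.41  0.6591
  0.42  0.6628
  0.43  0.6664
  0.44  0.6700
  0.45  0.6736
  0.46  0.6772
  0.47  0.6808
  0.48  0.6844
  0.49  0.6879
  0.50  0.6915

$51.04

σ√T = 0.3·√1 = 0.3000
d₁ = [ln(320/300) + (0.065 − 0.034 + ½·0.3²)·1] / (σ√T) = (0.0645 + 0.0760) / 0.3000 = 0.4685 ≈ 0.47
d₂ = 0.4685 − 0.3000 = 0.1685 ≈ 0.17
e^(−qT) = e^(−0.034·1) = 0.9666;  e^(−rT) = e^(−0.065·1) = 0.9371
C = 320·0.9666·N(0.47) − 300·0.9371·N(0.17) = 320·0.9666·0.6808 − 300·0.9371·0.5675 = 210.5796 − 159.5413 = 51.0383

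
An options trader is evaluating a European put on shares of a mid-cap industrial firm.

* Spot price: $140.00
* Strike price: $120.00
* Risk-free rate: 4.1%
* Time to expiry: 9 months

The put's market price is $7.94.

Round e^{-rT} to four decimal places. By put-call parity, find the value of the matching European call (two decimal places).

$31.58

e^(−rT) = e^(−0.041·0.75) = 0.9697
Put-call parity: C − P = S − K·e^(−rT) = 140 − 120·0.9697 = 140 − 116.3640 = 23.6360
C = P + (C − P) = 7.94 + (23.6360) = 31.5760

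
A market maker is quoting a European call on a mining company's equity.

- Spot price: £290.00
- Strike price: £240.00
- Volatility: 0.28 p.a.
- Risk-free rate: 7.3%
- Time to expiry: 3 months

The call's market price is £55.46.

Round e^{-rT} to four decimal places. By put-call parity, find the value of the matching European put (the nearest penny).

£1.12

e^(−rT) = e^(−0.073·0.25) = 0.9819
Put-call parity: C − P = S − K·e^(−rT) = 290 − 240·0.9819 = 290 − 235.6560 = 54.3440
P = C − (C − P) = 55.46 − (54.3440) = 1.1160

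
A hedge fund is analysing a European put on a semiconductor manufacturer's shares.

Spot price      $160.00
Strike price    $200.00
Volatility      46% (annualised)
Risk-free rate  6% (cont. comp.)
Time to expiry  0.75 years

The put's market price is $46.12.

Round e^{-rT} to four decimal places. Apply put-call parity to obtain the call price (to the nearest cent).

exp(−rT) = exp(−0.06·0.75) = 0.9560
Put-call parity: C − P = S − K·e^(−rT) = 160 − 200·0.9560 = 160 − 191.2000 = -31.2000
C = P + (C − P) = 46.12 + (-31.2000) = 14.9200

$14.92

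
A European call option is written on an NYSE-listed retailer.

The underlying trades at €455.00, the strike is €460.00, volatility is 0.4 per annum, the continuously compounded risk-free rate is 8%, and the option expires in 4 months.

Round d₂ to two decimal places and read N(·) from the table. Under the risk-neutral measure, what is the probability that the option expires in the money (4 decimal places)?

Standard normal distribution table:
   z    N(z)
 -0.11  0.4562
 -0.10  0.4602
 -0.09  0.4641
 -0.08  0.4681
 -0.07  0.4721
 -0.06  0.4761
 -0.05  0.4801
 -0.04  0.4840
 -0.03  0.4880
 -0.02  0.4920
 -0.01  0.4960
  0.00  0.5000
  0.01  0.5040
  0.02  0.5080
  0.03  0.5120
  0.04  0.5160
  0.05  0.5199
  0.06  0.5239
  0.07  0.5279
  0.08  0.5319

σ√T = 0.4 × 0.5774 = 0.2309
d₁ = [ln(455/460) + (0.08 + 0.4²/2)·0.3333] / 0.2309 = [-0.0109 + 0.0533] / 0.2309 = 0.1836 which rounds to 0.18
d₂ = d₁ − σ√T = 0.1836 − 0.2309 = -0.0473 which rounds to -0.05
Risk-neutral Pr[S_T > K] = N(d₂) = N(-0.05) = 0.4801

0.4801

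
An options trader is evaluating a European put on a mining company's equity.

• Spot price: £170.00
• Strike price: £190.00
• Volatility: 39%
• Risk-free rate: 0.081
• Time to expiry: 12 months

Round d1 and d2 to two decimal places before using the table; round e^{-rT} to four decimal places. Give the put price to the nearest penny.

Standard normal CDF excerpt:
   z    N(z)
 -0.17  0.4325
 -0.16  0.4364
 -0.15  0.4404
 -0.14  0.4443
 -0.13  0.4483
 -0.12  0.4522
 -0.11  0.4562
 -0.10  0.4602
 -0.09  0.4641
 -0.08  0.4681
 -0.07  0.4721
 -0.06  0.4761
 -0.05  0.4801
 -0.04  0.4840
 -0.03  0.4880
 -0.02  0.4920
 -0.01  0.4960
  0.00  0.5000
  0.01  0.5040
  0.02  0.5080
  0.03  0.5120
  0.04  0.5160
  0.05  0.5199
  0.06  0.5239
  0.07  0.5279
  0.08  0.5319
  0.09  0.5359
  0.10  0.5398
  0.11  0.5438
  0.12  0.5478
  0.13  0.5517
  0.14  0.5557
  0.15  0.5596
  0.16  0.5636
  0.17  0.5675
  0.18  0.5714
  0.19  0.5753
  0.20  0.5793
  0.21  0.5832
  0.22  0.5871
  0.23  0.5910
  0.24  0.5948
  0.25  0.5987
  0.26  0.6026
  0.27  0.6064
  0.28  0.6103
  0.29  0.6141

£29.38

σ√T = 0.39·√1 = 0.3900
d₁ = [ln(170/190) + (0.081 + ½·0.39²)·1] / (σ√T) = (-0.1112 + 0.1571) / 0.3900 = 0.1175 ≈ 0.12
d₂ = 0.1175 − 0.3900 = -0.2725 ≈ -0.27
exp(−rT) = exp(−0.081·1) = 0.9222
N(−d₂) = N(0.27) = 0.6064;  N(−d₁) = N(-0.12) = 0.4522
P = 190·0.9222·0.6064 − 170·0.4522 = 106.2522 − 76.8740 = 29.3782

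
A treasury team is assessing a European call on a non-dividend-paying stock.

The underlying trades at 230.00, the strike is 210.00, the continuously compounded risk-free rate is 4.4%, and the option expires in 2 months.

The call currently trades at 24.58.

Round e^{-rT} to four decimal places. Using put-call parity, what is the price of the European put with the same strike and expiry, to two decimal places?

e^(−rT) = e^(−0.044·0.1667) = 0.9927
Put-call parity: C − P = S − K·e^(−rT) = 230 − 210·0.9927 = 230 − 208.4670 = 21.5330
P = C − (C − P) = 24.58 − (21.5330) = 3.0470

3.05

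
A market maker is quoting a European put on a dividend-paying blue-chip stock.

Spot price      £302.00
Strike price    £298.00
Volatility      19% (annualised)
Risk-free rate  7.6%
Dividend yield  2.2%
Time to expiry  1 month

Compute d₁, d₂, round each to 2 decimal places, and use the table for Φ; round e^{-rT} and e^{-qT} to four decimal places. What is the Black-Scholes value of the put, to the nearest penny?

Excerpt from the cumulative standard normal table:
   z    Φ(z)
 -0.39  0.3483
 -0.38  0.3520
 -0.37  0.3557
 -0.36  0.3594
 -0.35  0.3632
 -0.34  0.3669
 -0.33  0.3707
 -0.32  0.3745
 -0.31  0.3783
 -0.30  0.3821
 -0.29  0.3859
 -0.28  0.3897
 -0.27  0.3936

T = 0.08333;  σ√T = 0.0548
d₁ = [ln(302/298) + (0.076 − 0.022 + 0.19²/2)·0.08333] / 0.0548 = [0.0133 + 0.0060] / 0.0548 = 0.3526 → 0.35
d₂ = d₁ − σ√T = 0.3526 − 0.0548 = 0.2977 → 0.30
exp(−qT) = exp(−0.022·0.08333) = 0.9982;  exp(−rT) = exp(−0.076·0.08333) = 0.9937
N(−d₂) = N(-0.30) = 0.3821;  N(−d₁) = N(-0.35) = 0.3632
P = 298·0.9937·0.3821 − 302·0.9982·0.3632 = 113.1484 − 109.4890 = 3.6595

£3.66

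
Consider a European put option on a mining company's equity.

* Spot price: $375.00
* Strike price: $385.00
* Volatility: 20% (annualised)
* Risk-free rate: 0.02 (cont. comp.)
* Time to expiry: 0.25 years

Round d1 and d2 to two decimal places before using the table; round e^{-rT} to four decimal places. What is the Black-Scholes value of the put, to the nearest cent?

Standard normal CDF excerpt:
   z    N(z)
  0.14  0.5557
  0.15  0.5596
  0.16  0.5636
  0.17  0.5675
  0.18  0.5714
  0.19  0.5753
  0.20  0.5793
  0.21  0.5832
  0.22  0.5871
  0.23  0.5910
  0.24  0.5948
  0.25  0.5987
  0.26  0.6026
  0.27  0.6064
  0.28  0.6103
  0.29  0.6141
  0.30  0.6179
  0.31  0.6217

$19.49

σ√T = 0.2·√0.25 = 0.1000
d₁ = [ln(375/385) + (0.02 + 0.2²/2)·0.25] / 0.1000 = [-0.0263 + 0.0100] / 0.1000 = -0.1632 → -0.16
d₂ = d₁ − σ√T = -0.1632 − 0.1000 = -0.2632 → -0.26
e^(−rT) = e^(−0.02·0.25) = 0.9950
N(−d₂) = N(0.26) = 0.6026;  N(−d₁) = N(0.16) = 0.5636
P = 385·0.9950·0.6026 − 375·0.5636 = 230.8410 − 211.3500 = 19.4910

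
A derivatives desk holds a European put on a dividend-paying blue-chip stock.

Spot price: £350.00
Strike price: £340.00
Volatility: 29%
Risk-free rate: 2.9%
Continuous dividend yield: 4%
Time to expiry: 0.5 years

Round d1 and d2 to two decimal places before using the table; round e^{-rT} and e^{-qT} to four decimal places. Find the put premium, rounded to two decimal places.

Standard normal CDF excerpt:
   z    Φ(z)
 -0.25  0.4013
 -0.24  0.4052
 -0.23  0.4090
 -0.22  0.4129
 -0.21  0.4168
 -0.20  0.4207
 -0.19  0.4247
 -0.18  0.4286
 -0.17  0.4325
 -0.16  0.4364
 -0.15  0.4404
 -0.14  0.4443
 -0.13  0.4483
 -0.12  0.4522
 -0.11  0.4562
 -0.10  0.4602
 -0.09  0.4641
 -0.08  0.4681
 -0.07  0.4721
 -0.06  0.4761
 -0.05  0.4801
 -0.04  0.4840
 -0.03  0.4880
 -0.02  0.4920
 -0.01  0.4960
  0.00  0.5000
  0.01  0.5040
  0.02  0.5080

£24.56

σ√T = 0.29 × 0.7071 = 0.2051
d₁ = [ln(350/340) + (0.029 − 0.04 + 0.29²/2)·0.5] / 0.2051 = [0.0290 + 0.0155] / 0.2051 = 0.2171 ≈ 0.22
d₂ = d₁ − σ√T = 0.2171 − 0.2051 = 0.0120 ≈ 0.01
e^(−qT) = e^(−0.04·0.5) = 0.9802;  e^(−rT) = e^(−0.029·0.5) = 0.9856
P = 340·0.9856·N(-0.01) − 350·0.9802·N(-0.22) = 340·0.9856·0.4960 − 350·0.9802·0.4129 = 166.2116 − 141.6536 = 24.5580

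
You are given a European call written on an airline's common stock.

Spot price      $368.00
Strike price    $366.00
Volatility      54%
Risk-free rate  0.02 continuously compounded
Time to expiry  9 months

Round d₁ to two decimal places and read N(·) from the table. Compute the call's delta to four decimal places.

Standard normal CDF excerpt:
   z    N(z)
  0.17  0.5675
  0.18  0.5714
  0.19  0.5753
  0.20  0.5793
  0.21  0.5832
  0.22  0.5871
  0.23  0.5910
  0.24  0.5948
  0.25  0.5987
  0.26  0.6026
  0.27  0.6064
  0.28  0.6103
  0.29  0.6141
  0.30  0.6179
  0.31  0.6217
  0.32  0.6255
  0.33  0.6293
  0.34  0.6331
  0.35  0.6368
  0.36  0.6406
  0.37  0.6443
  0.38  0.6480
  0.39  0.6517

0.6103

T = 0.75;  σ√T = 0.4677
d₁ = [ln(368/366) + (0.02 + 0.54²/2)·0.75] / 0.4677 = [0.0054 + 0.1244] / 0.4677 = 0.2776 ≈ 0.28
N(d₁) = N(0.28) = 0.6103
Δ_call = N(d₁) = 0.6103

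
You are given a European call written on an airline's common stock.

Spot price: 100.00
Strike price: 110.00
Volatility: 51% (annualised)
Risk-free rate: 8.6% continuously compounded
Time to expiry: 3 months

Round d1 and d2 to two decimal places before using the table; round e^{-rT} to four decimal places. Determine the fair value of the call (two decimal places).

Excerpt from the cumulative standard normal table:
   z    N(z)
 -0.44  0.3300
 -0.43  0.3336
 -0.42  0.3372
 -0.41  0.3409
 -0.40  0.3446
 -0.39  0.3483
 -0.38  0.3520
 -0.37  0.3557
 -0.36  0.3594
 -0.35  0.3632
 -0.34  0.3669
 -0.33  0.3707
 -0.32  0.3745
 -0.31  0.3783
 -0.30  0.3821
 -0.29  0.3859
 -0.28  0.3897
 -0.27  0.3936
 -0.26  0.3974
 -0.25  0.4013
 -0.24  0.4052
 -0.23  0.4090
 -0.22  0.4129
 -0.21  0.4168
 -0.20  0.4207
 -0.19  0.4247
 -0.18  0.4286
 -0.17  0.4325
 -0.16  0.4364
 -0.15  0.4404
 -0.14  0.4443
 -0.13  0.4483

T = 0.25;  σ√T = 0.2550
d₁ = [ln(100/110) + (0.086 + ½·0.51²)·0.25] / (σ√T) = (-0.0953 + 0.0540) / 0.2550 = -0.1620 ⇒ -0.16
d₂ = -0.1620 − 0.2550 = -0.4170 ⇒ -0.42
e^(−rT) = e^(−0.086·0.25) = 0.9787
N(d₁) = N(-0.16) = 0.4364;  N(d₂) = N(-0.42) = 0.3372
C = 100·0.4364 − 110·0.9787·0.3372 = 43.6400 − 36.3019 = 7.3381

7.34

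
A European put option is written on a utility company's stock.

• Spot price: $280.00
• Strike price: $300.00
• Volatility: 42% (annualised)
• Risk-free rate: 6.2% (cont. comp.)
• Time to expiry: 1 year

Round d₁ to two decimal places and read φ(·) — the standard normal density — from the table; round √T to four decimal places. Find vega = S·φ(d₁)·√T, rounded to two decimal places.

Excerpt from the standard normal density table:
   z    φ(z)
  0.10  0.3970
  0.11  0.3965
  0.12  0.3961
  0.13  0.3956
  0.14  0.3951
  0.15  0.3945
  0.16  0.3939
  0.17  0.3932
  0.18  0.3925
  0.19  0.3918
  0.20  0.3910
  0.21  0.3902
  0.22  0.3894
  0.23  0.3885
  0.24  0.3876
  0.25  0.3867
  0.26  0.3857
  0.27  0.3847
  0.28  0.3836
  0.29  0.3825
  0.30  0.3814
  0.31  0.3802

σ√T = 0.42·√1 = 0.4200
d₁ = [ln(280/300) + (0.062 + ½·0.42²)·1] / (σ√T) = (-0.0690 + 0.1502) / 0.4200 = 0.1934 → 0.19
√T = √1 = 1.0000
φ(d₁) = φ(0.19) = 0.3918
vega = S·φ(d₁)·√T = 280·0.3918·1.0000 = 109.7040

109.70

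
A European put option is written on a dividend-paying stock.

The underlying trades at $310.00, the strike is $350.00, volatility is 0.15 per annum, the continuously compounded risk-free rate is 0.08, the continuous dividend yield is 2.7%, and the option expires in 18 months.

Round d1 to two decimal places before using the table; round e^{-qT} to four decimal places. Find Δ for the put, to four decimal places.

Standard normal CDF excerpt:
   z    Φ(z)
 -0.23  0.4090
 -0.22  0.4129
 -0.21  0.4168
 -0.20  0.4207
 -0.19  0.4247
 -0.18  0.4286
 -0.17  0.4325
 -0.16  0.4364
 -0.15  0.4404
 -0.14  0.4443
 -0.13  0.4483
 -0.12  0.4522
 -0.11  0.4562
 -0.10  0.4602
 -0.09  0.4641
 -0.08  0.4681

σ√T = 0.15·√1.5 = 0.1837
d₁ = [ln(310/350) + (0.08 − 0.027 + 0.15²/2)·1.5] / 0.1837 = [-0.1214 + 0.0964] / 0.1837 = -0.1360 ⇒ -0.14
N(d₁) = N(-0.14) = 0.4443
Δ_put = exp(−qT)·(N(d₁) − 1) = 0.9603·(0.4443 − 1) = -0.5336

-0.5336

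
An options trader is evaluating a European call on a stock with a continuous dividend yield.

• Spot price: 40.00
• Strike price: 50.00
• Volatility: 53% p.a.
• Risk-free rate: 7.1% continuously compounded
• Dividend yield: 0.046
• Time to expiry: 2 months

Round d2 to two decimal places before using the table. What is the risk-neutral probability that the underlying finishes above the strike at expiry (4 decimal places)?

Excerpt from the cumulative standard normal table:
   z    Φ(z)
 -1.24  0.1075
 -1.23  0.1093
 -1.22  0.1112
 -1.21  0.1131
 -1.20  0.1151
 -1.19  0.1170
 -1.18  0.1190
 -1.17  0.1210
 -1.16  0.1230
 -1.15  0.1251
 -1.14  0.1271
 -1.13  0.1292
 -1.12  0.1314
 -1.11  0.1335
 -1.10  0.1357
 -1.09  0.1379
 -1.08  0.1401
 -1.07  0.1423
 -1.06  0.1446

0.1314

T = 0.1667;  σ√T = 0.2164
d₁ = [ln(40/50) + (0.071 − 0.046 + ½·0.53²)·0.1667] / (σ√T) = (-0.2231 + 0.0276) / 0.2164 = -0.9039 → -0.90
d₂ = -0.9039 − 0.2164 = -1.1202 → -1.12
Risk-neutral Pr[S_T > K] = N(d₂) = N(-1.12) = 0.1314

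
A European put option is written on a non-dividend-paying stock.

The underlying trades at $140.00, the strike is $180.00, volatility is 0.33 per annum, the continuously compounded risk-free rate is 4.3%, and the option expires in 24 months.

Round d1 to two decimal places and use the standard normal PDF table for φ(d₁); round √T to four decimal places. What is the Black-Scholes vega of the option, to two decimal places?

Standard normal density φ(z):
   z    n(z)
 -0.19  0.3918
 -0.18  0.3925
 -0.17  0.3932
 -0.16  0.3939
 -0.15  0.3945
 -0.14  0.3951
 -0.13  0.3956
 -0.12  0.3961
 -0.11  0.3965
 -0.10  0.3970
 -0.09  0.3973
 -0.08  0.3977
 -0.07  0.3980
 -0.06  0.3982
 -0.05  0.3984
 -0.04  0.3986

σ√T = 0.33 × 1.4142 = 0.4667
d₁ = [ln(140/180) + (0.043 + 0.33²/2)·2] / 0.4667 = [-0.2513 + 0.1949] / 0.4667 = -0.1209 → -0.12
√T = √2 = 1.4142
φ(d₁) = φ(-0.12) = 0.3961
vega = S·φ(d₁)·√T = 140·0.3961·1.4142 = 78.4230
(Call and put vega coincide under Black-Scholes.)

78.42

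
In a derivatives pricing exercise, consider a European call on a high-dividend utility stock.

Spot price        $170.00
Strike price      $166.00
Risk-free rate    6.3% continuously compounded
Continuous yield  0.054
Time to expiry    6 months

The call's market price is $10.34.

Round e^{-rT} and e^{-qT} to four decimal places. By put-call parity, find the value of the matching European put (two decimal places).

e^(−qT) = e^(−0.054·0.5) = 0.9734;  e^(−rT) = e^(−0.063·0.5) = 0.9690
Put-call parity: C − P = S·e^(−qT) − K·e^(−rT) = 170·0.9734 − 166·0.9690 = 165.4780 − 160.8540 = 4.6240
P = C − (C − P) = 10.34 − (4.6240) = 5.7160

$5.72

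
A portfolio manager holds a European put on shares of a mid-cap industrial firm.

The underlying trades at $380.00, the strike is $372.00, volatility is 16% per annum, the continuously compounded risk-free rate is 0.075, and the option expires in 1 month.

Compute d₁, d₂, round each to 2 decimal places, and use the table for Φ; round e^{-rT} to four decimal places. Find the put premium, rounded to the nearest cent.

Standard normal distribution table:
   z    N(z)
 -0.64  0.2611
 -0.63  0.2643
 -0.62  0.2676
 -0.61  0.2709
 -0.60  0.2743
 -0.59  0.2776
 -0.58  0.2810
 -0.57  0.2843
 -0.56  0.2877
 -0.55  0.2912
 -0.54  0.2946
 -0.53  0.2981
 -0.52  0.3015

$3.42

σ√T = 0.16 × 0.2887 = 0.0462
d₁ = [ln(380/372) + (0.075 + ½·0.16²)·0.08333] / (σ√T) = (0.0213 + 0.0073) / 0.0462 = 0.6191 which rounds to 0.62
d₂ = 0.6191 − 0.0462 = 0.5729 which rounds to 0.57
exp(−rT) = exp(−0.075·0.08333) = 0.9938
N(−d₂) = N(-0.57) = 0.2843;  N(−d₁) = N(-0.62) = 0.2676
P = 372·0.9938·0.2843 − 380·0.2676 = 105.1039 − 101.6880 = 3.4159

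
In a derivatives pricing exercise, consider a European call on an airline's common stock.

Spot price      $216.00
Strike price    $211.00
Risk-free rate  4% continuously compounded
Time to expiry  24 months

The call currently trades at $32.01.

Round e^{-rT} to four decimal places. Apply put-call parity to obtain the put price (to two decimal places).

e^(−rT) = e^(−0.04·2) = 0.9231
Put-call parity: C − P = S − K·e^(−rT) = 216 − 211·0.9231 = 216 − 194.7741 = 21.2259
P = C − (C − P) = 32.01 − (21.2259) = 10.7841

$10.78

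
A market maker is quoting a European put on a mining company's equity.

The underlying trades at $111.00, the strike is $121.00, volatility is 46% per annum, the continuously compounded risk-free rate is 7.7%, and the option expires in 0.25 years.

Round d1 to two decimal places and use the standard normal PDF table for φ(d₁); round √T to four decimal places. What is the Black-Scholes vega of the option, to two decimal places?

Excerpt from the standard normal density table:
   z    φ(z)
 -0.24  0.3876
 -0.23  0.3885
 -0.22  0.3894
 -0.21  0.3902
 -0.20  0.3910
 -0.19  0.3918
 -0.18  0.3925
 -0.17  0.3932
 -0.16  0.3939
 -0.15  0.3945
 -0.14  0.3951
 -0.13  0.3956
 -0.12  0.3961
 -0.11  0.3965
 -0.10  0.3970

21.78

T = 0.25;  σ√T = 0.2300
d₁ = [ln(111/121) + (0.077 + 0.46²/2)·0.25] / 0.2300 = [-0.0863 + 0.0457] / 0.2300 = -0.1763 ⇒ -0.18
√T = √0.25 = 0.5000
φ(d₁) = φ(-0.18) = 0.3925
vega = S·φ(d₁)·√T = 111·0.3925·0.5000 = 21.7838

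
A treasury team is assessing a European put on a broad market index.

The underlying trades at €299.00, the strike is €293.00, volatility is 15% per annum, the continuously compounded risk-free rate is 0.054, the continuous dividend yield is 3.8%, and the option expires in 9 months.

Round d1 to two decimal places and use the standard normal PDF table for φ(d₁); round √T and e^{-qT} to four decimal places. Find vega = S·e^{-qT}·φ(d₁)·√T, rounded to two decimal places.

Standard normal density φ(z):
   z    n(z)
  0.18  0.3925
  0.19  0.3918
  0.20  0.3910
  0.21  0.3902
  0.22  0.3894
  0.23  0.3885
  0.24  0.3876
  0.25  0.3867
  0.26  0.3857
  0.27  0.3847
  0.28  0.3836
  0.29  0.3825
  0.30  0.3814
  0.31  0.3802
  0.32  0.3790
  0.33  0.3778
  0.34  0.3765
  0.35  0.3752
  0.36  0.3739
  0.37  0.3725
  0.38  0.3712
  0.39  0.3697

σ√T = 0.15 × 0.8660 = 0.1299
d₁ = [ln(299/293) + (0.054 − 0.038 + 0.15²/2)·0.75] / 0.1299 = [0.0203 + 0.0204] / 0.1299 = 0.3134 → 0.31
√T = √0.75 = 0.8660
φ(d₁) = φ(0.31) = 0.3802
exp(−qT) = exp(−0.038·0.75) = 0.9719
vega = S·exp(−qT)·φ(d₁)·√T = 299·0.9719·0.3802·0.8660 = 95.6804

95.68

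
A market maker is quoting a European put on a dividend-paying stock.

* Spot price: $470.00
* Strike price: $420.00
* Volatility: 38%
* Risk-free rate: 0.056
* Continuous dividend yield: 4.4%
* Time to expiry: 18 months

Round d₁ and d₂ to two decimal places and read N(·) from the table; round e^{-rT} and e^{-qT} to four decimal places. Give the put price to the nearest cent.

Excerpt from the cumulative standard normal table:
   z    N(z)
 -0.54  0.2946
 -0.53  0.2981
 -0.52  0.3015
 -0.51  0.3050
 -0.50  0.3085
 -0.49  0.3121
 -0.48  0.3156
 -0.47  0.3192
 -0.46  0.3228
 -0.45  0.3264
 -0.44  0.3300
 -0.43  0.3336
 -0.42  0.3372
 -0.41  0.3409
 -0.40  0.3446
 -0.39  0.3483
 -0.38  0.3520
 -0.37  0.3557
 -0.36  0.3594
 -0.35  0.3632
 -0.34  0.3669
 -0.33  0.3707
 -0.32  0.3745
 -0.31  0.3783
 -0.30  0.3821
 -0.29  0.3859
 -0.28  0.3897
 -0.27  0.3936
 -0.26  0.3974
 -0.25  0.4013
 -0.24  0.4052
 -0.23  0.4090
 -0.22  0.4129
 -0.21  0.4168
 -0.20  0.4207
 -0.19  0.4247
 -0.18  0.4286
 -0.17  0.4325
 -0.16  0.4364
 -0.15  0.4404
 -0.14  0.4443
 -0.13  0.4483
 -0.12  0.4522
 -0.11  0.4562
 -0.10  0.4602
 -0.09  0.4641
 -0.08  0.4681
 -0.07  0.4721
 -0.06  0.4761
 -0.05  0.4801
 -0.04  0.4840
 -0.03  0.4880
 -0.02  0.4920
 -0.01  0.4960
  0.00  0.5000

σ√T = 0.38·√1.5 = 0.4654
ln(S/K) + (r − q + σ²/2)T = ln(470/420) + (0.056 − 0.044 + 0.38²/2)·1.5 = 0.1125 + 0.1263 = 0.2388
d₁ = 0.2388 / 0.4654 = 0.5131 → 0.51
d₂ = d₁ − σ√T = 0.5131 − 0.4654 = 0.0477 → 0.05
e^(−qT) = e^(−0.044·1.5) = 0.9361;  e^(−rT) = e^(−0.056·1.5) = 0.9194
N(−d₂) = N(-0.05) = 0.4801;  N(−d₁) = N(-0.51) = 0.3050
P = 420·0.9194·0.4801 − 470·0.9361·0.3050 = 185.3897 − 134.1899 = 51.1997

$51.20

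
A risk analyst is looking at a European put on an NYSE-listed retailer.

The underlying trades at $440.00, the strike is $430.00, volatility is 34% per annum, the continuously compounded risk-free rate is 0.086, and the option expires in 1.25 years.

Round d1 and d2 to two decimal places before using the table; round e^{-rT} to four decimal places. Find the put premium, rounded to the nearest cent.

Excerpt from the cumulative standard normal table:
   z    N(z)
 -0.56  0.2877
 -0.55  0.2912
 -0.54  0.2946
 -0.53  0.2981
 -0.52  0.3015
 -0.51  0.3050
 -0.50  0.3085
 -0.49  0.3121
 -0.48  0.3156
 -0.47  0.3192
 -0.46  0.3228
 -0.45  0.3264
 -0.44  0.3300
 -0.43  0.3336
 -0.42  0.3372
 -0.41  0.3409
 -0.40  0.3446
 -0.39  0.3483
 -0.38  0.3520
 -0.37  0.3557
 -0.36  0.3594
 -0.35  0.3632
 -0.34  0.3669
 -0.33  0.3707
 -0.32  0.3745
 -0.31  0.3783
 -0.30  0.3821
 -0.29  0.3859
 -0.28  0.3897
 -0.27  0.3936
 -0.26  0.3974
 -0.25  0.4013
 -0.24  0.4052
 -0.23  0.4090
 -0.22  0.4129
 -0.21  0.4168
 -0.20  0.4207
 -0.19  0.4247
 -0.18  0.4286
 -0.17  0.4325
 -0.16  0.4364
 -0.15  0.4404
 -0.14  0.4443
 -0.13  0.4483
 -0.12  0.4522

$38.91

T = 1.25;  σ√T = 0.3801
d₁ = [ln(440/430) + (0.086 + 0.34²/2)·1.25] / 0.3801 = [0.0230 + 0.1798] / 0.3801 = 0.5333 which rounds to 0.53
d₂ = d₁ − σ√T = 0.5333 − 0.3801 = 0.1532 which rounds to 0.15
e^(−rT) = e^(−0.086·1.25) = 0.8981
P = 430·0.8981·N(-0.15) − 440·N(-0.53) = 430·0.8981·0.4404 − 440·0.2981 = 170.0750 − 131.1640 = 38.9110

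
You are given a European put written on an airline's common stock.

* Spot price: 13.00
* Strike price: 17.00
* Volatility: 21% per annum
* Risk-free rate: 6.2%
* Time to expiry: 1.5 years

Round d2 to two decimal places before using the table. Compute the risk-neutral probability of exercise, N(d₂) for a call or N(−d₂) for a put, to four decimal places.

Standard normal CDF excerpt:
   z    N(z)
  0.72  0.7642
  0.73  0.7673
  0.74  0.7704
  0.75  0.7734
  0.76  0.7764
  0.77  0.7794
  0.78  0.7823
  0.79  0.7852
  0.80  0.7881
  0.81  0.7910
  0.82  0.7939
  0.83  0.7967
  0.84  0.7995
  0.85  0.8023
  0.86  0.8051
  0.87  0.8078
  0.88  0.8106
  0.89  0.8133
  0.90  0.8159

T = 1.5;  σ√T = 0.2572
d₁ = [ln(13/17) + (0.062 + 0.21²/2)·1.5] / 0.2572 = [-0.2683 + 0.1261] / 0.2572 = -0.5528 ≈ -0.55
d₂ = d₁ − σ√T = -0.5528 − 0.2572 = -0.8100 ≈ -0.81
Risk-neutral Pr[S_T < K] = N(−d₂) = N(0.81) = 0.7910

0.7910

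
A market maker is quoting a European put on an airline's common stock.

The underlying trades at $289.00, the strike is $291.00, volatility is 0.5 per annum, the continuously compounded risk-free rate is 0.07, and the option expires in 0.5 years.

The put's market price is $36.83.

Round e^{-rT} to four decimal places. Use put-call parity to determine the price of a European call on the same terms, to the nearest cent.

e^(−rT) = e^(−0.07·0.5) = 0.9656
Put-call parity: C − P = S − K·e^(−rT) = 289 − 291·0.9656 = 289 − 280.9896 = 8.0104
C = P + (C − P) = 36.83 + (8.0104) = 44.8404

$44.84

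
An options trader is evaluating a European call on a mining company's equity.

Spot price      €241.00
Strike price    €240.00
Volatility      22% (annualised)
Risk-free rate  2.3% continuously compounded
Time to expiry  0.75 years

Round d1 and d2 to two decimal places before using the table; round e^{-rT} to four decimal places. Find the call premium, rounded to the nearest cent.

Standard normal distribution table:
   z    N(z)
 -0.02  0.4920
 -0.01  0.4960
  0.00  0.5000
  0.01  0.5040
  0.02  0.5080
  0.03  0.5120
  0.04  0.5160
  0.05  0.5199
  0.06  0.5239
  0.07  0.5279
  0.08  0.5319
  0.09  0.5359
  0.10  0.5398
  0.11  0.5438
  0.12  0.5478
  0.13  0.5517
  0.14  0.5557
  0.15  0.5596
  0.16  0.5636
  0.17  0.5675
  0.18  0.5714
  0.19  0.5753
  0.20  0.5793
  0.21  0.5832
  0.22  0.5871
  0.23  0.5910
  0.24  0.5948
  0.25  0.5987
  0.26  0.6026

σ√T = 0.22 × 0.8660 = 0.1905
ln(S/K) + (r + σ²/2)T = ln(241/240) + (0.023 + 0.22²/2)·0.75 = 0.0042 + 0.0354 = 0.0396
d₁ = 0.0396 / 0.1905 = 0.2076 → 0.21
d₂ = d₁ − σ√T = 0.2076 − 0.1905 = 0.0171 → 0.02
e^(−rT) = e^(−0.023·0.75) = 0.9829
N(d₁) = N(0.21) = 0.5832;  N(d₂) = N(0.02) = 0.5080
C = 241·0.5832 − 240·0.9829·0.5080 = 140.5512 − 119.8352 = 20.7160

€20.72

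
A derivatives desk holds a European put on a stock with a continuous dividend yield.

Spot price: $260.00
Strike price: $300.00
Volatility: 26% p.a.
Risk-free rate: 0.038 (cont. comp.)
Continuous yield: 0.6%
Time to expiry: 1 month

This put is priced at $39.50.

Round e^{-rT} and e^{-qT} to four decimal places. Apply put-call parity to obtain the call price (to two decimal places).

exp(−qT) = exp(−0.006·0.08333) = 0.9995;  exp(−rT) = exp(−0.038·0.08333) = 0.9968
Put-call parity: C − P = S·e^(−qT) − K·e^(−rT) = 260·0.9995 − 300·0.9968 = 259.8700 − 299.0400 = -39.1700
C = P + (C − P) = 39.50 + (-39.1700) = 0.3300

$0.33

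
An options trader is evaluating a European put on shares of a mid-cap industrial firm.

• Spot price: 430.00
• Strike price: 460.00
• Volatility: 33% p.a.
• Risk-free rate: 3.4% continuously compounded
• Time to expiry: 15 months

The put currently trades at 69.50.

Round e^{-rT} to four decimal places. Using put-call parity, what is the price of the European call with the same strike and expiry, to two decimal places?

e^(−rT) = e^(−0.034·1.25) = 0.9584
Put-call parity: C − P = S − K·e^(−rT) = 430 − 460·0.9584 = 430 − 440.8640 = -10.8640
C = P + (C − P) = 69.50 + (-10.8640) = 58.6360

58.64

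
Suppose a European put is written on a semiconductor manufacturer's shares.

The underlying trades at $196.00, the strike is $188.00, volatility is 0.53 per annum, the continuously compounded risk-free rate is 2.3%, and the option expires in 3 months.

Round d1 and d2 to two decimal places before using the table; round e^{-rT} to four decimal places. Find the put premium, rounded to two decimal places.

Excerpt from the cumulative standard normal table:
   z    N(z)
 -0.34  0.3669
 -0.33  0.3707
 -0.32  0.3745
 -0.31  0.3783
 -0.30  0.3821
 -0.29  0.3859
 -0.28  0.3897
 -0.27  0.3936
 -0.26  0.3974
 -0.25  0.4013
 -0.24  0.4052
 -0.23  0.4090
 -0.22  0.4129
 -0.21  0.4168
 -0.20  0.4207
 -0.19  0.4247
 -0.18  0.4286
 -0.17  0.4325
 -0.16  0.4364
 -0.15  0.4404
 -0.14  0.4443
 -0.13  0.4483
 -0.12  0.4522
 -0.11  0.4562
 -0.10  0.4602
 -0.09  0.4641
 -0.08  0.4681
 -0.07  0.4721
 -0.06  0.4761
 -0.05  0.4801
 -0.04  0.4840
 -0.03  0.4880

$15.60

σ√T = 0.53 × 0.5000 = 0.2650
d₁ = [ln(196/188) + (0.023 + 0.53²/2)·0.25] / 0.2650 = [0.0417 + 0.0409] / 0.2650 = 0.3115 which rounds to 0.31
d₂ = d₁ − σ√T = 0.3115 − 0.2650 = 0.0465 which rounds to 0.05
exp(−rT) = exp(−0.023·0.25) = 0.9943
N(−d₂) = N(-0.05) = 0.4801;  N(−d₁) = N(-0.31) = 0.3783
P = 188·0.9943·0.4801 − 196·0.3783 = 89.7443 − 74.1468 = 15.5975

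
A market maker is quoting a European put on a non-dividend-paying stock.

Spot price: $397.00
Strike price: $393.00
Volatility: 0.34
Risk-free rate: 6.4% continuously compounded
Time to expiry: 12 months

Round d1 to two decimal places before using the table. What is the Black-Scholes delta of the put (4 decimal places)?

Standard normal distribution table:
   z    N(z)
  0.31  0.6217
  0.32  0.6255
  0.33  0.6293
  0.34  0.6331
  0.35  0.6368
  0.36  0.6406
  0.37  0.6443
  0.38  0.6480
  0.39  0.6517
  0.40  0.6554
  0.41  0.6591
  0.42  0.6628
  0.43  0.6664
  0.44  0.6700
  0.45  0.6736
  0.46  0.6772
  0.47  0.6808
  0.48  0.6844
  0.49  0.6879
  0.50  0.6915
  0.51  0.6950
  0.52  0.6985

σ√T = 0.34·√1 = 0.3400
d₁ = [ln(397/393) + (0.064 + ½·0.34²)·1] / (σ√T) = (0.0101 + 0.1218) / 0.3400 = 0.3880 ⇒ 0.39
N(d₁) = N(0.39) = 0.6517
Δ_put = N(d₁) − 1 = 0.6517 − 1 = -0.3483

-0.3483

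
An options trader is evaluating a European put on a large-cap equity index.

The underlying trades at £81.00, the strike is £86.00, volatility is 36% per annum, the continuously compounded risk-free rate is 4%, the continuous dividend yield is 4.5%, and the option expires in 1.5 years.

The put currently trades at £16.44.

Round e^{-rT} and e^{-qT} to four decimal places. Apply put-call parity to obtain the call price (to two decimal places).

e^(−qT) = e^(−0.045·1.5) = 0.9347;  e^(−rT) = e^(−0.04·1.5) = 0.9418
Put-call parity: C − P = S·e^(−qT) − K·e^(−rT) = 81·0.9347 − 86·0.9418 = 75.7107 − 80.9948 = -5.2841
C = P + (C − P) = 16.44 + (-5.2841) = 11.1559

£11.16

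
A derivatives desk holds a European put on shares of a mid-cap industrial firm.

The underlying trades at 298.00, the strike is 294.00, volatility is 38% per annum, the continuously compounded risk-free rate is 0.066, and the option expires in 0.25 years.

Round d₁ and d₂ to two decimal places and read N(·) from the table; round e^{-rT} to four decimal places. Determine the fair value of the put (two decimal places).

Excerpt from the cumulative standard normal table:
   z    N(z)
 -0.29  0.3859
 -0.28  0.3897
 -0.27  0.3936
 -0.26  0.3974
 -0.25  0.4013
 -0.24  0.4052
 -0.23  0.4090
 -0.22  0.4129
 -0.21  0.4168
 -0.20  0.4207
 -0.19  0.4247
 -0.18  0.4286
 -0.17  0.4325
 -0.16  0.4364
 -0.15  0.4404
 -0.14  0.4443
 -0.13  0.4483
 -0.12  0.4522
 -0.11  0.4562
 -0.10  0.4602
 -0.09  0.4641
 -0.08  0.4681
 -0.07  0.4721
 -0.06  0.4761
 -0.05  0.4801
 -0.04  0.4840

18.09

σ√T = 0.38 × 0.5000 = 0.1900
d₁ = [ln(298/294) + (0.066 + 0.38²/2)·0.25] / 0.1900 = [0.0135 + 0.0345] / 0.1900 = 0.2530 which rounds to 0.25
d₂ = d₁ − σ√T = 0.2530 − 0.1900 = 0.0630 which rounds to 0.06
exp(−rT) = exp(−0.066·0.25) = 0.9836
P = 294·0.9836·N(-0.06) − 298·N(-0.25) = 294·0.9836·0.4761 − 298·0.4013 = 137.6778 − 119.5874 = 18.0904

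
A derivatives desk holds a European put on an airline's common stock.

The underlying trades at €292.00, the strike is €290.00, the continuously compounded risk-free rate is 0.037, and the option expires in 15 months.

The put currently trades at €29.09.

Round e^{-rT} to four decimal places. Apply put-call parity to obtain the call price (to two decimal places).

€44.20

e^(−rT) = e^(−0.037·1.25) = 0.9548
Put-call parity: C − P = S − K·e^(−rT) = 292 − 290·0.9548 = 292 − 276.8920 = 15.1080
C = P + (C − P) = 29.09 + (15.1080) = 44.1980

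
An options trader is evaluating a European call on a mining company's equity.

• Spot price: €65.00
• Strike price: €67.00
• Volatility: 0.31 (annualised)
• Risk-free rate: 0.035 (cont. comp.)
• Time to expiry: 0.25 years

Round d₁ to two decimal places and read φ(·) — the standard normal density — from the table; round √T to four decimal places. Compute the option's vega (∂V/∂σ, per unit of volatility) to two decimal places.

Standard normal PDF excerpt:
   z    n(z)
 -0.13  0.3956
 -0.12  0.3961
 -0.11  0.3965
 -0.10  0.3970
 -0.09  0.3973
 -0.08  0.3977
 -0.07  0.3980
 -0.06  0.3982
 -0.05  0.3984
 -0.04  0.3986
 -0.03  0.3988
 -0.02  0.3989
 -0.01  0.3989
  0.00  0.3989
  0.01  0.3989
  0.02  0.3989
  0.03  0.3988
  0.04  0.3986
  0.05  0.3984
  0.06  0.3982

σ√T = 0.31·√0.25 = 0.1550
d₁ = [ln(65/67) + (0.035 + 0.31²/2)·0.25] / 0.1550 = [-0.0303 + 0.0208] / 0.1550 = -0.0616 → -0.06
√T = √0.25 = 0.5000
φ(d₁) = φ(-0.06) = 0.3982
vega = S·φ(d₁)·√T = 65·0.3982·0.5000 = 12.9415
(Call and put vega coincide under Black-Scholes.)

12.94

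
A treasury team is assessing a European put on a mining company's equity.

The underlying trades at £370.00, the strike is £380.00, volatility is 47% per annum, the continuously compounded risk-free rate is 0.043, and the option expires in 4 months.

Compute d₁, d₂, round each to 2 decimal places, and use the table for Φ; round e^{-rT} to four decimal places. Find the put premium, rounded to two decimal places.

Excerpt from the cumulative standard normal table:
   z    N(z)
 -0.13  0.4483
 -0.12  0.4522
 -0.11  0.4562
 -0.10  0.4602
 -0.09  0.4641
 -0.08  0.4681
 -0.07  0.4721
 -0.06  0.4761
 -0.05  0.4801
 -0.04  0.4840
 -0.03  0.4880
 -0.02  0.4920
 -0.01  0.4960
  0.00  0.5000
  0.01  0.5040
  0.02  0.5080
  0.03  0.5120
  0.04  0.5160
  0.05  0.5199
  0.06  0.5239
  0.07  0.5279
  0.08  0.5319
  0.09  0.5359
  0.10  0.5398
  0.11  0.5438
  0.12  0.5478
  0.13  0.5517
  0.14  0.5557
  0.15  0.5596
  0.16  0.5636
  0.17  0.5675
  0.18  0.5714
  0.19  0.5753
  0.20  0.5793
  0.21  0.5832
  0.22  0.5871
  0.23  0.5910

σ√T = 0.47·√0.3333 = 0.2714
ln(S/K) + (r + σ²/2)T = ln(370/380) + (0.043 + 0.47²/2)·0.3333 = -0.0267 + 0.0511 = 0.0245
d₁ = 0.0245 / 0.2714 = 0.0902 ≈ 0.09
d₂ = d₁ − σ√T = 0.0902 − 0.2714 = -0.1811 ≈ -0.18
e^(−rT) = e^(−0.043·0.3333) = 0.9858
N(−d₂) = N(0.18) = 0.5714;  N(−d₁) = N(-0.09) = 0.4641
P = 380·0.9858·0.5714 − 370·0.4641 = 214.0487 − 171.7170 = 42.3317

£42.33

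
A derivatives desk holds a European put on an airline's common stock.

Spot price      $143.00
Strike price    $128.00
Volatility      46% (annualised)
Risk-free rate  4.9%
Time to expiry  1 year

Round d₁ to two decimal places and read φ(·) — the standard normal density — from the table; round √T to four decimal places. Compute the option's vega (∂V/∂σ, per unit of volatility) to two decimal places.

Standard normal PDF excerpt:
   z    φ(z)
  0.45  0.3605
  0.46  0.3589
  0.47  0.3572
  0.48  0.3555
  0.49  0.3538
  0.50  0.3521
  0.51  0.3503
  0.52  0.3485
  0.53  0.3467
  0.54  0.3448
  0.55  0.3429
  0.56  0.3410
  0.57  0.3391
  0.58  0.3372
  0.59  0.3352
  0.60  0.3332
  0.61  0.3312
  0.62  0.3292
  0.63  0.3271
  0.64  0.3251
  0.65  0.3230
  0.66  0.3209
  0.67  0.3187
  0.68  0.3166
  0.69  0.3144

48.22

σ√T = 0.46·√1 = 0.4600
d₁ = [ln(143/128) + (0.049 + 0.46²/2)·1] / 0.4600 = [0.1108 + 0.1548] / 0.4600 = 0.5774 which rounds to 0.58
√T = √1 = 1.0000
φ(d₁) = φ(0.58) = 0.3372
vega = S·φ(d₁)·√T = 143·0.3372·1.0000 = 48.2196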